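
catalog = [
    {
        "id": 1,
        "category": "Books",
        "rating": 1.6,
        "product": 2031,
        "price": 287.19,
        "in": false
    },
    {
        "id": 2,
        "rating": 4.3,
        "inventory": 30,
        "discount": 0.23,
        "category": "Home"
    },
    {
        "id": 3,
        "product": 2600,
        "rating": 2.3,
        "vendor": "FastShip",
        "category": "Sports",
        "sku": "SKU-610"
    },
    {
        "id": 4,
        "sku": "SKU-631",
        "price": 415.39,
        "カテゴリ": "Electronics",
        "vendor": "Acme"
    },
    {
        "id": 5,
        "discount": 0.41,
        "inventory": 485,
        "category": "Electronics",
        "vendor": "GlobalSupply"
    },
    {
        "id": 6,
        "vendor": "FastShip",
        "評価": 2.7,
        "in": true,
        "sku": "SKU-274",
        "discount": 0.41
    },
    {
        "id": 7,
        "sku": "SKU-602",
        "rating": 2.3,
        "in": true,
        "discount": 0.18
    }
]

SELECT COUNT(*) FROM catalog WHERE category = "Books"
1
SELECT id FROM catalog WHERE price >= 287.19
[1, 4]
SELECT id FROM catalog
[1, 2, 3, 4, 5, 6, 7]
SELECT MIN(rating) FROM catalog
1.6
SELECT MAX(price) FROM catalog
415.39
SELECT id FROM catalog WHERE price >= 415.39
[4]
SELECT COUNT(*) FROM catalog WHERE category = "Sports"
1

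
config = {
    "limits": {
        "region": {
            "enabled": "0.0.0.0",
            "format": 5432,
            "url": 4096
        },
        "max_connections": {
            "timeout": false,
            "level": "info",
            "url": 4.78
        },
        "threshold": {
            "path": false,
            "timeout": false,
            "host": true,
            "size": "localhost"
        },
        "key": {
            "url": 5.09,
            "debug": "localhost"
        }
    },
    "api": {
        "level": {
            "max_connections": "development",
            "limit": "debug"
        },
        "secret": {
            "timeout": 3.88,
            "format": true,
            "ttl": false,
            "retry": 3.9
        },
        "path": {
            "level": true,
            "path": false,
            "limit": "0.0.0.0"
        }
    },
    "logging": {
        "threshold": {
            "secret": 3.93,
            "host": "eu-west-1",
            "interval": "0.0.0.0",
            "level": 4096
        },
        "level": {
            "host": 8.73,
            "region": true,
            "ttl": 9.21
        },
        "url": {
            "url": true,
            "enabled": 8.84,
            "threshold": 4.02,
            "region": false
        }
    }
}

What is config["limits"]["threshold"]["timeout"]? False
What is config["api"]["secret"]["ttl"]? False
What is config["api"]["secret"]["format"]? True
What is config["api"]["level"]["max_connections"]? "development"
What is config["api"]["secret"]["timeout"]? 3.88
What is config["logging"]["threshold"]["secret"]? 3.93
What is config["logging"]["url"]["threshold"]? 4.02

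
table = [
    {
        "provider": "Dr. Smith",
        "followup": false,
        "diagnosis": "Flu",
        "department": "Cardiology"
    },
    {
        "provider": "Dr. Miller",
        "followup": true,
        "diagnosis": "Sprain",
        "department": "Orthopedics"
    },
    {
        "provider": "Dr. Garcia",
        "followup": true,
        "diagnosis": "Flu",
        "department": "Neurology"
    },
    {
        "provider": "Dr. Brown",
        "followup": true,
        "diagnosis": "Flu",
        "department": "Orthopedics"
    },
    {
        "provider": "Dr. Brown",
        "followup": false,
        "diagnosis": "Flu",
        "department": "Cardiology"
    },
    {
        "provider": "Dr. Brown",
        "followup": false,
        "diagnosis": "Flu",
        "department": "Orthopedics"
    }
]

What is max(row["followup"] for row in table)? True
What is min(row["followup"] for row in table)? False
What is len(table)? 6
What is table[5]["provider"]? "Dr. Brown"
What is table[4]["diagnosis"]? "Flu"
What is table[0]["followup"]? False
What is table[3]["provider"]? "Dr. Brown"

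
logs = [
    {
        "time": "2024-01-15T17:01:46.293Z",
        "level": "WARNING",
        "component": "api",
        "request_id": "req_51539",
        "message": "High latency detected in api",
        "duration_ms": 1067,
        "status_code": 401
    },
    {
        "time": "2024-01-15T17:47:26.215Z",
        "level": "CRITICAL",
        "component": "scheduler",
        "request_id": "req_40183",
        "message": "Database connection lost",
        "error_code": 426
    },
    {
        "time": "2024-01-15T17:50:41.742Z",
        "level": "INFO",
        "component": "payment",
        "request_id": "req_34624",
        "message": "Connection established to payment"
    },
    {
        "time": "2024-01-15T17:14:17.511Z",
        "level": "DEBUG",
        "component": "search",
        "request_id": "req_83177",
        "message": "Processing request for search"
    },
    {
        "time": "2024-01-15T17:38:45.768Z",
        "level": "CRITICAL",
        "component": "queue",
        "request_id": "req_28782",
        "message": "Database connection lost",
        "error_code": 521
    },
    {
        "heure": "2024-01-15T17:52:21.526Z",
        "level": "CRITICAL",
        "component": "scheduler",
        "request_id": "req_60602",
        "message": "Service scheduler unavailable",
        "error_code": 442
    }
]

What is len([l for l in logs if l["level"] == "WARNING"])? 1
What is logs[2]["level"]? "INFO"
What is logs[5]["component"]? "scheduler"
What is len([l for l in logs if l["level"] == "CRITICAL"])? 3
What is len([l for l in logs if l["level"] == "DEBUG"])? 1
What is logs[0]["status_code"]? 401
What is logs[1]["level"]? "CRITICAL"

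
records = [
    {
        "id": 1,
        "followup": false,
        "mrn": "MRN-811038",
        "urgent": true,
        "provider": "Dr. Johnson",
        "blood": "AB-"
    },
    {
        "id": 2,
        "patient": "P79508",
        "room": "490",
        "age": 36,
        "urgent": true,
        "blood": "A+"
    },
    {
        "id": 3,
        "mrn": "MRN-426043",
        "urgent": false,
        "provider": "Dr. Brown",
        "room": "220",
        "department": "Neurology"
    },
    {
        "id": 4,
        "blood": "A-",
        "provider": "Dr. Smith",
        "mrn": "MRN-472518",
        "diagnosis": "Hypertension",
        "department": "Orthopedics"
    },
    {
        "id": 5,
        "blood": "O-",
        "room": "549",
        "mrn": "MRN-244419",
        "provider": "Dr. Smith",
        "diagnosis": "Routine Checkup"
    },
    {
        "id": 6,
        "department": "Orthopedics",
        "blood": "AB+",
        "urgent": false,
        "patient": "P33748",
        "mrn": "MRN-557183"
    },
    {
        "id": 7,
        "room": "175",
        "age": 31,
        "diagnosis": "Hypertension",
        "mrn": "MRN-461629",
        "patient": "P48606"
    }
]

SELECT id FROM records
[1, 2, 3, 4, 5, 6, 7]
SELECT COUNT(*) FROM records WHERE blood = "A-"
1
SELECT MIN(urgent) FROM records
False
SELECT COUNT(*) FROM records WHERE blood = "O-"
1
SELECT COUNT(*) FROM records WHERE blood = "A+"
1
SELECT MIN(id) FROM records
1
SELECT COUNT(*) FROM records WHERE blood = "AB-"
1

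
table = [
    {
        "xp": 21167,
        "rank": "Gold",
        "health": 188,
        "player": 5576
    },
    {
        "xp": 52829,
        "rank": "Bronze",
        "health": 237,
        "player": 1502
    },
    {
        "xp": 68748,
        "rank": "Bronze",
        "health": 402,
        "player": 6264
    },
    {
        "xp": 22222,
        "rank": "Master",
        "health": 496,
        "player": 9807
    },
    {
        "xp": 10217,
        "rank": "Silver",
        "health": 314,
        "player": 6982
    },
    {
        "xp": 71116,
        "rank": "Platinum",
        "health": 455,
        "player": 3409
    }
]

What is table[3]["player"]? 9807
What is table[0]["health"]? 188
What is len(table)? 6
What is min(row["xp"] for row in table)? 10217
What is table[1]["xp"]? 52829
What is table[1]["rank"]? "Bronze"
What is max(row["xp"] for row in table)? 71116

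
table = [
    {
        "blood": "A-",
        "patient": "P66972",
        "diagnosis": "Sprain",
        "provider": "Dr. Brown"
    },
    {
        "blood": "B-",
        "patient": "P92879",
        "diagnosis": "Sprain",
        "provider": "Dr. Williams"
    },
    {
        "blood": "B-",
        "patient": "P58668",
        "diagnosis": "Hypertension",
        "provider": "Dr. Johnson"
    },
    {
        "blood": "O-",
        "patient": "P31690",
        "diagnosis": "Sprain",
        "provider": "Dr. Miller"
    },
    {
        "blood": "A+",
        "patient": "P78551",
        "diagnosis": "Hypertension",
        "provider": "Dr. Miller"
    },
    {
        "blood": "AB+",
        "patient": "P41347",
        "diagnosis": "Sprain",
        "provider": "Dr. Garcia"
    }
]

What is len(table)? 6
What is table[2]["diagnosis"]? "Hypertension"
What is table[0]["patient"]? "P66972"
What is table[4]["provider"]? "Dr. Miller"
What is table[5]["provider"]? "Dr. Garcia"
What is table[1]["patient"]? "P92879"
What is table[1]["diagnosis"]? "Sprain"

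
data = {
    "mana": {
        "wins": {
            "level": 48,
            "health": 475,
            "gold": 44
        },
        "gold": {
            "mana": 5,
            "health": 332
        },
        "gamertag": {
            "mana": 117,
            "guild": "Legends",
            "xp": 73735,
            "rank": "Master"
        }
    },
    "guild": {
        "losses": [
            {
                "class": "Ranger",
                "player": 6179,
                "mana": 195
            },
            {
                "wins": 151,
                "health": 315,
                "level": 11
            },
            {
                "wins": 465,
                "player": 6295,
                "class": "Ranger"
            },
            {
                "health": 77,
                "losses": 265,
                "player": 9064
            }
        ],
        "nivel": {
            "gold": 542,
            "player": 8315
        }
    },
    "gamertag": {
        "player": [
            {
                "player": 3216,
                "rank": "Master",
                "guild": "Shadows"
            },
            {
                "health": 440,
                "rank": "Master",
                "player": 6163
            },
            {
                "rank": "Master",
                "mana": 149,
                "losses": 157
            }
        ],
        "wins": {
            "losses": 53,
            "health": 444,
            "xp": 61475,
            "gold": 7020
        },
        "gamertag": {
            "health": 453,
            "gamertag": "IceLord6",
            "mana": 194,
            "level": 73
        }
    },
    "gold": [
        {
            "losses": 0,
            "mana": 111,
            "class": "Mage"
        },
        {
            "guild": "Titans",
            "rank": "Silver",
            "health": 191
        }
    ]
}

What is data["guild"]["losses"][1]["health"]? 315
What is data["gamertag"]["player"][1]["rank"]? "Master"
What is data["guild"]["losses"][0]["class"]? "Ranger"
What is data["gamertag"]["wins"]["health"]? 444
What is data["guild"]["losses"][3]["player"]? 9064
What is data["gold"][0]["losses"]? 0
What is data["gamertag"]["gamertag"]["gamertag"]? "IceLord6"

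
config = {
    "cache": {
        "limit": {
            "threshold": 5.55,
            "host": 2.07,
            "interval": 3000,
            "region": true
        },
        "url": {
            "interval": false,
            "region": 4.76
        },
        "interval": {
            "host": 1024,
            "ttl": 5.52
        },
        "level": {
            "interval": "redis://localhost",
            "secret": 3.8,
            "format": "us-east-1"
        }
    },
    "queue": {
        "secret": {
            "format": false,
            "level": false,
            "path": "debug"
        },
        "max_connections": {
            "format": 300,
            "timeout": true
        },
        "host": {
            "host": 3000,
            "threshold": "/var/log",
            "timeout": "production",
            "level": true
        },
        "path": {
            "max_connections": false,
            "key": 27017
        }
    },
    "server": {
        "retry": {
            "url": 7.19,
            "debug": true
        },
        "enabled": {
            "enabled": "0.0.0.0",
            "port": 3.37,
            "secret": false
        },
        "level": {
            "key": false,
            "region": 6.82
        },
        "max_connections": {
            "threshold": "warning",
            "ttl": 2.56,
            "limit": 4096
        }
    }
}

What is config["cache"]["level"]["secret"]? 3.8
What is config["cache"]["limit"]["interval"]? 3000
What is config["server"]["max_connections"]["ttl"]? 2.56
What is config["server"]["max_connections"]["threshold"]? "warning"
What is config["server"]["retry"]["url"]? 7.19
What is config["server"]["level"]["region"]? 6.82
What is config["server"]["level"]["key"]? False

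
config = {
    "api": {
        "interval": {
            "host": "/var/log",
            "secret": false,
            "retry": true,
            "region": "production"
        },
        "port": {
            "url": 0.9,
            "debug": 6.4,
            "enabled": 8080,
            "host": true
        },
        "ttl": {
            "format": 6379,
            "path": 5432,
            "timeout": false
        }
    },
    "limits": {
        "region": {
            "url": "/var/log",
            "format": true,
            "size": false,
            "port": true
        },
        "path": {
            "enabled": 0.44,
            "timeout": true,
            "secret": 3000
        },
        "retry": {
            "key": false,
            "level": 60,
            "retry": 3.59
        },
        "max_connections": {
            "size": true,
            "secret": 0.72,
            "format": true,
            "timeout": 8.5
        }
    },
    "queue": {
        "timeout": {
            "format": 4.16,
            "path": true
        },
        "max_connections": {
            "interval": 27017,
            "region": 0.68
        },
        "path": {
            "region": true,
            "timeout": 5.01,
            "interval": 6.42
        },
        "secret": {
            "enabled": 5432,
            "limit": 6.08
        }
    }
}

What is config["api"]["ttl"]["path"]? 5432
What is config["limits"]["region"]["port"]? True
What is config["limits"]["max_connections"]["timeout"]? 8.5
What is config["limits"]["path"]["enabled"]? 0.44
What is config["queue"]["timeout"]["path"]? True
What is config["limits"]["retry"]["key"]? False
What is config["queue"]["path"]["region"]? True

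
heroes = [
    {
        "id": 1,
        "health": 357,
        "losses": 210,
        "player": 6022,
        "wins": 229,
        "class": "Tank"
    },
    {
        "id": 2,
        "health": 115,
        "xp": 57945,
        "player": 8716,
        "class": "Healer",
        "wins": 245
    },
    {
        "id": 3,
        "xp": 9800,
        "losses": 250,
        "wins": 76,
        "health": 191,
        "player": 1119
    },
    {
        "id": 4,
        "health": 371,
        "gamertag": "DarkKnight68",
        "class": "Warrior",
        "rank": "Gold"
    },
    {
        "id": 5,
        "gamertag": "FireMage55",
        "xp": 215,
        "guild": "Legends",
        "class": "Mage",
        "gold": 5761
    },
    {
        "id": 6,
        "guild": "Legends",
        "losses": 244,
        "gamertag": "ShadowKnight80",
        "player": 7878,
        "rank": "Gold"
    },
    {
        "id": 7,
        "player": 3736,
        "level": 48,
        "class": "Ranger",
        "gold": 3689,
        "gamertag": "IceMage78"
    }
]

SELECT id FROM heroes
[1, 2, 3, 4, 5, 6, 7]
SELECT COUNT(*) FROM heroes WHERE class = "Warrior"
1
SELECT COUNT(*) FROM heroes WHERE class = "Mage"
1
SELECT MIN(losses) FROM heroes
210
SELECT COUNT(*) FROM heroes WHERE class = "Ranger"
1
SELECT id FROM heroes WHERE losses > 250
[]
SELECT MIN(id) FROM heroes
1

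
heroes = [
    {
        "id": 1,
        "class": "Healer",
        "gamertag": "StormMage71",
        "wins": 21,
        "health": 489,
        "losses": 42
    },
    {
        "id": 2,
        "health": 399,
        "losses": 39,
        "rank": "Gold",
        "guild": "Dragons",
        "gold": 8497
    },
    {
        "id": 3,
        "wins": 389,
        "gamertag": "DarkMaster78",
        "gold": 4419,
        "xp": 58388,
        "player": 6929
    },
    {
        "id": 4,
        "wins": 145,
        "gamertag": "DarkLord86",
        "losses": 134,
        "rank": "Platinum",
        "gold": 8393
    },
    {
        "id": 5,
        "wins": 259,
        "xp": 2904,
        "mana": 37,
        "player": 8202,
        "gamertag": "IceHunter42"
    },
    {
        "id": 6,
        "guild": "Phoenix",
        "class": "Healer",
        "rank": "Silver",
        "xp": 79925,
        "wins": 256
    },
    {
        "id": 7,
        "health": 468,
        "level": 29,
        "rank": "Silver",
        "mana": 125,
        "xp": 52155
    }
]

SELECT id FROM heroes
[1, 2, 3, 4, 5, 6, 7]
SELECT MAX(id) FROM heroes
7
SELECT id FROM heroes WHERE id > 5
[6, 7]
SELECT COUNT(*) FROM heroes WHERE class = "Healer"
2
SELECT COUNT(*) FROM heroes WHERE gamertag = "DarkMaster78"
1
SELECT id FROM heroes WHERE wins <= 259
[1, 4, 5, 6]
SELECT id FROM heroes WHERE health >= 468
[1, 7]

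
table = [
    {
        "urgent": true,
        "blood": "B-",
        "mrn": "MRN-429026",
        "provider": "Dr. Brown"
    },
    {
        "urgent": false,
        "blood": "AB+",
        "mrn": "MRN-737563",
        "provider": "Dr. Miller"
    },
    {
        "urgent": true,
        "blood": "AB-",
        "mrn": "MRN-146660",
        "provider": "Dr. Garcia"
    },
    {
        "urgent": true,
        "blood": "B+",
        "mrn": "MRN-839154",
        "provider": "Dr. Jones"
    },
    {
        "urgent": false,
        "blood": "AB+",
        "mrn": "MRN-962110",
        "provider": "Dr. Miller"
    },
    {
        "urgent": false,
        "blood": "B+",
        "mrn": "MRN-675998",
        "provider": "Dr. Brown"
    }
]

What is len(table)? 6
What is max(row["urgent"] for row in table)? True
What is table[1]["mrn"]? "MRN-737563"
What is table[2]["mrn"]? "MRN-146660"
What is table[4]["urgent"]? False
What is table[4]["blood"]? "AB+"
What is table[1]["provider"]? "Dr. Miller"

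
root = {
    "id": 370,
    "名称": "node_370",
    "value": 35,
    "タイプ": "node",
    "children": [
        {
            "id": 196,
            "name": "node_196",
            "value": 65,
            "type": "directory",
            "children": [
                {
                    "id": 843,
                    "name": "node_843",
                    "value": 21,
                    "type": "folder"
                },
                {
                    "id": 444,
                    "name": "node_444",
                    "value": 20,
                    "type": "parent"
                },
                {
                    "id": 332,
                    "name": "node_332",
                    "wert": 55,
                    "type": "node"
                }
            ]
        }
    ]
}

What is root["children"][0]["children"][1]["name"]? "node_444"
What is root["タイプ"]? "node"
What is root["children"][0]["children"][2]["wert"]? 55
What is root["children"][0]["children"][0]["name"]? "node_843"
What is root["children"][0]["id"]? 196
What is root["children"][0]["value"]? 65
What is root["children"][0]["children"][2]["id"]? 332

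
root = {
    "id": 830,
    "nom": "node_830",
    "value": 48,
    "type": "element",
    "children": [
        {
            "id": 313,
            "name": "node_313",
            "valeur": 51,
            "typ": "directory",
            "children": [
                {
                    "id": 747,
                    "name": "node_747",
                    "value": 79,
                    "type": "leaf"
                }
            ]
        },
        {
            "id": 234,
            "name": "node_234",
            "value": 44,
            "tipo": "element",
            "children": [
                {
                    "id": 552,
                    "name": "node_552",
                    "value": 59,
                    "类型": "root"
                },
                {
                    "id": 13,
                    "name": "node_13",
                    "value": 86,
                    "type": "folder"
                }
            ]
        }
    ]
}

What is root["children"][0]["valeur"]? 51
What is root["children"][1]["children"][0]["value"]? 59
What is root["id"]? 830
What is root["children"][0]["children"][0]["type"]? "leaf"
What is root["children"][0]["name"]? "node_313"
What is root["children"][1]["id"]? 234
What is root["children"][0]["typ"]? "directory"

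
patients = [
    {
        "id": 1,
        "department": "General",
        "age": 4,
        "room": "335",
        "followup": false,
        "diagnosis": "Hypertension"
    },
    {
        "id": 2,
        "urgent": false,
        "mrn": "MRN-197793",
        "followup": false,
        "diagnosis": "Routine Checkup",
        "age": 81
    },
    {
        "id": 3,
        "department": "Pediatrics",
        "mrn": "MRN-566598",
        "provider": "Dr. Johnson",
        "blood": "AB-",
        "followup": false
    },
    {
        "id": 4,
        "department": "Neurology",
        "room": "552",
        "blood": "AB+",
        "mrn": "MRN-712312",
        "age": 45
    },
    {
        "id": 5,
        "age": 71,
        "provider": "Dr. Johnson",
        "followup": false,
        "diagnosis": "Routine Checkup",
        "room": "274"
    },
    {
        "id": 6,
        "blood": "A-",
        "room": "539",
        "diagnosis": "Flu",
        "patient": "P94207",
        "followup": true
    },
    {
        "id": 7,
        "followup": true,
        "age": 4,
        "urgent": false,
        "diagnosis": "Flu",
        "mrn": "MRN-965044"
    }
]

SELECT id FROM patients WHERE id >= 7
[7]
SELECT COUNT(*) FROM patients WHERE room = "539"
1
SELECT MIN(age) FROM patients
4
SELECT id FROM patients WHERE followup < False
[]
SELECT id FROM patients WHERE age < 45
[1, 7]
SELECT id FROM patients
[1, 2, 3, 4, 5, 6, 7]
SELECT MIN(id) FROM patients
1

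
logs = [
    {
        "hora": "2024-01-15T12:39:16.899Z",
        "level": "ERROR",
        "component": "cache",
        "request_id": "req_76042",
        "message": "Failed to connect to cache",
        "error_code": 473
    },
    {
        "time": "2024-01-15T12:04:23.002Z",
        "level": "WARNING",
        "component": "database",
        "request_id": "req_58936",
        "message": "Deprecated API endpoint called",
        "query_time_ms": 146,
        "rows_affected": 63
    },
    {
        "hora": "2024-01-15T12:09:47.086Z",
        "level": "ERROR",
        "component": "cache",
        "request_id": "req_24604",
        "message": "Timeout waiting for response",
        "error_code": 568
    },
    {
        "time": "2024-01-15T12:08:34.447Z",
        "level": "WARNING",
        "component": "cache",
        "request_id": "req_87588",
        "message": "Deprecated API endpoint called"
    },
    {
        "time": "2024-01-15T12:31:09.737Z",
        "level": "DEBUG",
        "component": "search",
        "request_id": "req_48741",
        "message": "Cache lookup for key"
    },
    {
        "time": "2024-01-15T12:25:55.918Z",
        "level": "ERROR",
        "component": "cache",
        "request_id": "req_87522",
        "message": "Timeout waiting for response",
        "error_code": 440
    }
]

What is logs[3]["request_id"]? "req_87588"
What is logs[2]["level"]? "ERROR"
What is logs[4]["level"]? "DEBUG"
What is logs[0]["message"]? "Failed to connect to cache"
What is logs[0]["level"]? "ERROR"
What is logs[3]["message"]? "Deprecated API endpoint called"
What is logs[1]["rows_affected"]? 63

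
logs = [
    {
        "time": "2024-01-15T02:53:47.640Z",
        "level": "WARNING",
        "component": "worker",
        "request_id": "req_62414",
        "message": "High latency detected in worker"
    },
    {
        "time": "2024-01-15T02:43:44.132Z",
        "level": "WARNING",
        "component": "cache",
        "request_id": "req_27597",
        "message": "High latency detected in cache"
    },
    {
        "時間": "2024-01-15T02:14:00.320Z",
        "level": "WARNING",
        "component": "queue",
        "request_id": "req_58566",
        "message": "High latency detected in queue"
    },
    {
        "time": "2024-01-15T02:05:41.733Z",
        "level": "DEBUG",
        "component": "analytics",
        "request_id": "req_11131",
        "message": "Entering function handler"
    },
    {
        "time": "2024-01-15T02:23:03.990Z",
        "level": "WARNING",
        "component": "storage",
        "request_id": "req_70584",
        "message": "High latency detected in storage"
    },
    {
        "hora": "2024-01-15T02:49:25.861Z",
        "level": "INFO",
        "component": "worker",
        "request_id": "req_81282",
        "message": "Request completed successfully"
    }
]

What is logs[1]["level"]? "WARNING"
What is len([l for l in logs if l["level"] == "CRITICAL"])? 0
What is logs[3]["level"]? "DEBUG"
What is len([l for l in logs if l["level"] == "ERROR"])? 0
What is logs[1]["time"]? "2024-01-15T02:43:44.132Z"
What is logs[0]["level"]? "WARNING"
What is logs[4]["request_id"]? "req_70584"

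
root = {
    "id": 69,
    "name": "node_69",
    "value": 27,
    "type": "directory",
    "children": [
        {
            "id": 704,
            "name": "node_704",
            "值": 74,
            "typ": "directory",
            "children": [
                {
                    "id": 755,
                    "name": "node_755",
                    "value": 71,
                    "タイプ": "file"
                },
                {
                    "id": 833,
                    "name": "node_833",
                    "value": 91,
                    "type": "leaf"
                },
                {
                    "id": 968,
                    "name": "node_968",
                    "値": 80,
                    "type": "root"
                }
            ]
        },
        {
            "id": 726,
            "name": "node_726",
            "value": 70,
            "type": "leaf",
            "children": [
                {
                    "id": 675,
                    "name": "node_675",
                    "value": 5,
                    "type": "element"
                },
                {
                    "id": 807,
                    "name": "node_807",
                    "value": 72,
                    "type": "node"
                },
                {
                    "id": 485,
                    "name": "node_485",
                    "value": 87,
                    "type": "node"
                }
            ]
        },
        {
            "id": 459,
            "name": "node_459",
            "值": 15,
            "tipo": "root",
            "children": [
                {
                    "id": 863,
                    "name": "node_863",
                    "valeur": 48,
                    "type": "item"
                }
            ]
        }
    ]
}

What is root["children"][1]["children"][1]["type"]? "node"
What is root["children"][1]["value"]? 70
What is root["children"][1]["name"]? "node_726"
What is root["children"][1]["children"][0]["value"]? 5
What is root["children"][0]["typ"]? "directory"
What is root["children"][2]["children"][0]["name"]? "node_863"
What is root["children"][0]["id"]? 704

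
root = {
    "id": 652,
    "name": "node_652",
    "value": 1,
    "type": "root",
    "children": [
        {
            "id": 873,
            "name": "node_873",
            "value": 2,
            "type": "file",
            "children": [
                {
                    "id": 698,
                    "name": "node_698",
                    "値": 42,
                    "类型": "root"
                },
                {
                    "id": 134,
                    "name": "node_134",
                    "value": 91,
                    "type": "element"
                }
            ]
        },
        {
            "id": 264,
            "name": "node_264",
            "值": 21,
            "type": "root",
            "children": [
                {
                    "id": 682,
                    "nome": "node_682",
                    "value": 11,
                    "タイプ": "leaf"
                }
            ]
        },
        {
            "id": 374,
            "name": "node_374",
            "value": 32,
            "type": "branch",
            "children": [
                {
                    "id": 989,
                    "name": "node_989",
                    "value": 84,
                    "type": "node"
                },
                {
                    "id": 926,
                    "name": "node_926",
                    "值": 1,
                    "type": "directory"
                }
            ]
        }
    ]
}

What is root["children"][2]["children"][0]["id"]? 989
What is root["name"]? "node_652"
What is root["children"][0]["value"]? 2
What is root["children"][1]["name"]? "node_264"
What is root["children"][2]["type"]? "branch"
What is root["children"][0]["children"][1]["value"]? 91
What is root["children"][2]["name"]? "node_374"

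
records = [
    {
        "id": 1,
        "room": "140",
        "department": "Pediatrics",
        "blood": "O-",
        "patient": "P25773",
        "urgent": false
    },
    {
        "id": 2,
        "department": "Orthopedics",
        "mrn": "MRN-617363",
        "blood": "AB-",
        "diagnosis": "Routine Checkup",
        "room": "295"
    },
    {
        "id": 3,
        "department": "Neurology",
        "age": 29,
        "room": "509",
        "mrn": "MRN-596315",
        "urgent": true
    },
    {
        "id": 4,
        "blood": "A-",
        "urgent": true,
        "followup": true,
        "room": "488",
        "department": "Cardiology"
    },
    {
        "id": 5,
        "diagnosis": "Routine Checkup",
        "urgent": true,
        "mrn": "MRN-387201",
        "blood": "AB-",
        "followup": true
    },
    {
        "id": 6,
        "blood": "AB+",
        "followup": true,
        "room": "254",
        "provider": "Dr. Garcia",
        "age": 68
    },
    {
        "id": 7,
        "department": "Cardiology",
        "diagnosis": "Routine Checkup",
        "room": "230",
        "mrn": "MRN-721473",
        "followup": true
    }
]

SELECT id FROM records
[1, 2, 3, 4, 5, 6, 7]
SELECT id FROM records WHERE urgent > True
[]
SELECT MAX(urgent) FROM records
True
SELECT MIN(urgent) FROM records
False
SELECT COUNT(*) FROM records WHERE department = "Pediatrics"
1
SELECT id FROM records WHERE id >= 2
[2, 3, 4, 5, 6, 7]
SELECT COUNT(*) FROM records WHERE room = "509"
1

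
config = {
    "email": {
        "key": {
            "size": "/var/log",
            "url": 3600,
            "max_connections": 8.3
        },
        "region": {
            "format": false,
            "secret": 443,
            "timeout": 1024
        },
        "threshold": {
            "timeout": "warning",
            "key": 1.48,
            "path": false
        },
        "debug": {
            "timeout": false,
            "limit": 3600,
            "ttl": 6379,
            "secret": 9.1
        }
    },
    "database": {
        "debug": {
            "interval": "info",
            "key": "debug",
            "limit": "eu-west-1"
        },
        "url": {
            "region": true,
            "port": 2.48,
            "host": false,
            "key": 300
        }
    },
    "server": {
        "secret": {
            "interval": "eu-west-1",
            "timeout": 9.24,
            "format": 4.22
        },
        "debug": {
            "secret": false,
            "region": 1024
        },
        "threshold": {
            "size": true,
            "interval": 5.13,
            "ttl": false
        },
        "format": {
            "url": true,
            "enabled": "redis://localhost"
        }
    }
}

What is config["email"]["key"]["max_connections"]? 8.3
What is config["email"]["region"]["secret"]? 443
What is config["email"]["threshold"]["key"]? 1.48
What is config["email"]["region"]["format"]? False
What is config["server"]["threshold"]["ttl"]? False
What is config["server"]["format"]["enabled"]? "redis://localhost"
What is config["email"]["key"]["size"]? "/var/log"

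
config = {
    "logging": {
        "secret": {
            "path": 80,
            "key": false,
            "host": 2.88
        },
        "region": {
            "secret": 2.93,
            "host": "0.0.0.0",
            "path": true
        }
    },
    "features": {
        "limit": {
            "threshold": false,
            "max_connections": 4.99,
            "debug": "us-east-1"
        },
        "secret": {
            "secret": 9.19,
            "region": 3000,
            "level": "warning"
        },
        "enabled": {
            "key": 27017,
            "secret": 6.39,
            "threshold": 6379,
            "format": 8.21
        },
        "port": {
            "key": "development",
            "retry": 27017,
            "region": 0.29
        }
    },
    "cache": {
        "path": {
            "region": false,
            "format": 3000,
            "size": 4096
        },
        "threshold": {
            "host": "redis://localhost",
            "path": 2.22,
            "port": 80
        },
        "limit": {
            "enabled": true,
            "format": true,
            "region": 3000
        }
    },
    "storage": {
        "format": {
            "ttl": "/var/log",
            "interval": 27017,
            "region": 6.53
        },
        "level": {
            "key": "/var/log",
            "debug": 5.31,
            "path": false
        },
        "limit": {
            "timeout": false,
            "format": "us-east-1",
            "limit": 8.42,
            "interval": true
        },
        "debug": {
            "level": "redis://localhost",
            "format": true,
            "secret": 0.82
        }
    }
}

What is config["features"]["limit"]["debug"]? "us-east-1"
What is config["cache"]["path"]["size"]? 4096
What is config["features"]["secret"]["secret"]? 9.19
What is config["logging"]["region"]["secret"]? 2.93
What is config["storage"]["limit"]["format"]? "us-east-1"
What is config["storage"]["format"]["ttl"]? "/var/log"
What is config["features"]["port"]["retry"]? 27017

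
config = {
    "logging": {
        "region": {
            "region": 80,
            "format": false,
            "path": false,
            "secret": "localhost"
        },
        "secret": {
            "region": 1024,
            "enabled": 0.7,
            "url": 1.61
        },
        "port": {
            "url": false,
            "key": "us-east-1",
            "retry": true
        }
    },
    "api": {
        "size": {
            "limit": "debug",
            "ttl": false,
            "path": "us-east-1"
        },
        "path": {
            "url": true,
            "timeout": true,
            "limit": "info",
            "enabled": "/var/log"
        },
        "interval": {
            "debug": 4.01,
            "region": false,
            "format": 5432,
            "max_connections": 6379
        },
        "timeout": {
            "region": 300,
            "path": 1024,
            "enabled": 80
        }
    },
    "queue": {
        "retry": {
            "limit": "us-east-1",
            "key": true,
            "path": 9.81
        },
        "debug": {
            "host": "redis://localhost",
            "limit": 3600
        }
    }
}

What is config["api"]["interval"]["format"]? 5432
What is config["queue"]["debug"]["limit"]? 3600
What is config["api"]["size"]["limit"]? "debug"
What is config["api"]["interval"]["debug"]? 4.01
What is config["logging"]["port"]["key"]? "us-east-1"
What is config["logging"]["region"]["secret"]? "localhost"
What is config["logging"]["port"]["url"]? False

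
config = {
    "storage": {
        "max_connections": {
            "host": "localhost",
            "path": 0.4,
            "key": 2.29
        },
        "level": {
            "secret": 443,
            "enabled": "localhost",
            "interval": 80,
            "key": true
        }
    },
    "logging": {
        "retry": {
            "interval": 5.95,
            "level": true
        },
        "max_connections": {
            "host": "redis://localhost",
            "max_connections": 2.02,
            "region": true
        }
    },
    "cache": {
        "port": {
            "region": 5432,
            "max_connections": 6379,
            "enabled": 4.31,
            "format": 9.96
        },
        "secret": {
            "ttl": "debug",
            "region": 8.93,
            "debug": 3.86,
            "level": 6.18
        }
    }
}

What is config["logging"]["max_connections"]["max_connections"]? 2.02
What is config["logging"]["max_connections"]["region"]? True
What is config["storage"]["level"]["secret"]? 443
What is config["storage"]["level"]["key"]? True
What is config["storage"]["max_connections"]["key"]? 2.29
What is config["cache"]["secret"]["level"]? 6.18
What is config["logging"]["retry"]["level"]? True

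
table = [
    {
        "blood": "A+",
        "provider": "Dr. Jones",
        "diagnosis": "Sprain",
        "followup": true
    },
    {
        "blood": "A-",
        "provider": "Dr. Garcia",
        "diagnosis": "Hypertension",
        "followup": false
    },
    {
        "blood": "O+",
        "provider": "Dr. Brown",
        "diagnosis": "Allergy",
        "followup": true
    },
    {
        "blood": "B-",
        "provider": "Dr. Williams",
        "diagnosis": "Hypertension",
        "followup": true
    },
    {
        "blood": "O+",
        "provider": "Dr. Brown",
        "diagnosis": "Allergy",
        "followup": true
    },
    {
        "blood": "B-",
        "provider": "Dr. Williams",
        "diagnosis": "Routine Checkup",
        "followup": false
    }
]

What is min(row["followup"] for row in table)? False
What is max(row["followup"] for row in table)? True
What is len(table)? 6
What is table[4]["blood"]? "O+"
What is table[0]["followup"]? True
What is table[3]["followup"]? True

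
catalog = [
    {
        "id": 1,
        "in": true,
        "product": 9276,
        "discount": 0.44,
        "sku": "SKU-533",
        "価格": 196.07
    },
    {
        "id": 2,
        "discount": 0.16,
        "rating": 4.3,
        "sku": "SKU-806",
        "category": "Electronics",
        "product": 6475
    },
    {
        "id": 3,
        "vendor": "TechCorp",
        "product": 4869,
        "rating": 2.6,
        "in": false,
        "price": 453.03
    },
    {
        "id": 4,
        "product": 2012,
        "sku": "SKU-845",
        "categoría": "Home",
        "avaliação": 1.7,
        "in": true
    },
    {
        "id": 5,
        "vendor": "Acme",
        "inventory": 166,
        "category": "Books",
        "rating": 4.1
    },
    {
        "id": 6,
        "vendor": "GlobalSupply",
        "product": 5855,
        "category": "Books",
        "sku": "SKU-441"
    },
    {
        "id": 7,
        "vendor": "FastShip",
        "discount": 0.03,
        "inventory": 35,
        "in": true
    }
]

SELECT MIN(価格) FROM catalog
196.07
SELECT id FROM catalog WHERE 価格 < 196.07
[]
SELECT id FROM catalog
[1, 2, 3, 4, 5, 6, 7]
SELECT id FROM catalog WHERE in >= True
[1, 4, 7]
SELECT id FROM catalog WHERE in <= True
[1, 3, 4, 7]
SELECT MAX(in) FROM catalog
True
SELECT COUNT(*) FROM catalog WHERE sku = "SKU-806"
1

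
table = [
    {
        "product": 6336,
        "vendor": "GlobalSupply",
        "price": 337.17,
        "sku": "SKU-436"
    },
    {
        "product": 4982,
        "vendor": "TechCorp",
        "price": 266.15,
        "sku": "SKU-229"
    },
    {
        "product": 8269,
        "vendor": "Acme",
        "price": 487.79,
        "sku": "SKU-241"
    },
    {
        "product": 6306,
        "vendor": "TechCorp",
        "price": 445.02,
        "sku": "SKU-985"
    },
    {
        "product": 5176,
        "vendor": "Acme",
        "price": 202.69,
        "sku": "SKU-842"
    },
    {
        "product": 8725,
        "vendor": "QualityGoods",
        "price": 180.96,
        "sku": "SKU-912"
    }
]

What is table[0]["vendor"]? "GlobalSupply"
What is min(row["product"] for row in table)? 4982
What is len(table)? 6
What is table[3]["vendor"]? "TechCorp"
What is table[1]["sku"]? "SKU-229"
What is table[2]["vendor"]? "Acme"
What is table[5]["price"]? 180.96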